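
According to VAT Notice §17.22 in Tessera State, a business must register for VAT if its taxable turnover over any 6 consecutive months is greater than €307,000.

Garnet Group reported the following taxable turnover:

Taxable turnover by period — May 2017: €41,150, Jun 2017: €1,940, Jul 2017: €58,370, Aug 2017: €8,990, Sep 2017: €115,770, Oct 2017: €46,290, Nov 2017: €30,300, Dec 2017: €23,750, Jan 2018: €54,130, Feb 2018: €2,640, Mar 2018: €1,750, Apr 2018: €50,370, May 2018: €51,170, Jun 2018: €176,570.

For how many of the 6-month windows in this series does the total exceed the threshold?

May 2017–Oct 2017: €41,150 + €1,940 + €58,370 + €8,990 + €115,770 + €46,290 = €272,510 (under)
Jun 2017–Nov 2017: €1,940 + €58,370 + €8,990 + €115,770 + €46,290 + €30,300 = €261,660 (under)
Jul 2017–Dec 2017: €58,370 + €8,990 + €115,770 + €46,290 + €30,300 + €23,750 = €283,470 (under)
Aug 2017–Jan 2018: €8,990 + €115,770 + €46,290 + €30,300 + €23,750 + €54,130 = €279,230 (under)
Sep 2017–Feb 2018: €115,770 + €46,290 + €30,300 + €23,750 + €54,130 + €2,640 = €272,880 (under)
Oct 2017–Mar 2018: €46,290 + €30,300 + €23,750 + €54,130 + €2,640 + €1,750 = €158,860 (under)
Nov 2017–Apr 2018: €30,300 + €23,750 + €54,130 + €2,640 + €1,750 + €50,370 = €162,940 (under)
Dec 2017–May 2018: €23,750 + €54,130 + €2,640 + €1,750 + €50,370 + €51,170 = €183,810 (under)
Jan 2018–Jun 2018: €54,130 + €2,640 + €1,750 + €50,370 + €51,170 + €176,570 = €336,630 (over)
1 window exceeds the threshold.

1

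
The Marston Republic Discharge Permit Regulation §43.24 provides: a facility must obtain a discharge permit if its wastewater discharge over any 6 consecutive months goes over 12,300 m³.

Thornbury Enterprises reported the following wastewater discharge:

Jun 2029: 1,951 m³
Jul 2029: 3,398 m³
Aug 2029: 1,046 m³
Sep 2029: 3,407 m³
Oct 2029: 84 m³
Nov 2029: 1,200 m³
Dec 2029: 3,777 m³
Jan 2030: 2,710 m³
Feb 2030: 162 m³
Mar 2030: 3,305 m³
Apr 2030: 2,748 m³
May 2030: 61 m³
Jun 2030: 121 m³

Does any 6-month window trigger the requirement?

Jun 2029–Nov 2029: 1,951 m³ + 3,398 m³ + 1,046 m³ + 3,407 m³ + 84 m³ + 1,200 m³ = 11,086 m³ (under)
Jul 2029–Dec 2029: 3,398 m³ + 1,046 m³ + 3,407 m³ + 84 m³ + 1,200 m³ + 3,777 m³ = 12,912 m³ (over)
Aug 2029–Jan 2030: 1,046 m³ + 3,407 m³ + 84 m³ + 1,200 m³ + 3,777 m³ + 2,710 m³ = 12,224 m³ (under)
Sep 2029–Feb 2030: 3,407 m³ + 84 m³ + 1,200 m³ + 3,777 m³ + 2,710 m³ + 162 m³ = 11,340 m³ (under)
Oct 2029–Mar 2030: 84 m³ + 1,200 m³ + 3,777 m³ + 2,710 m³ + 162 m³ + 3,305 m³ = 11,238 m³ (under)
Nov 2029–Apr 2030: 1,200 m³ + 3,777 m³ + 2,710 m³ + 162 m³ + 3,305 m³ + 2,748 m³ = 13,902 m³ (over)
Dec 2029–May 2030: 3,777 m³ + 2,710 m³ + 162 m³ + 3,305 m³ + 2,748 m³ + 61 m³ = 12,763 m³ (over)
Jan 2030–Jun 2030: 2,710 m³ + 162 m³ + 3,305 m³ + 2,748 m³ + 61 m³ + 121 m³ = 9,107 m³ (under)
At least one window exceeds 12,300 m³.

Yes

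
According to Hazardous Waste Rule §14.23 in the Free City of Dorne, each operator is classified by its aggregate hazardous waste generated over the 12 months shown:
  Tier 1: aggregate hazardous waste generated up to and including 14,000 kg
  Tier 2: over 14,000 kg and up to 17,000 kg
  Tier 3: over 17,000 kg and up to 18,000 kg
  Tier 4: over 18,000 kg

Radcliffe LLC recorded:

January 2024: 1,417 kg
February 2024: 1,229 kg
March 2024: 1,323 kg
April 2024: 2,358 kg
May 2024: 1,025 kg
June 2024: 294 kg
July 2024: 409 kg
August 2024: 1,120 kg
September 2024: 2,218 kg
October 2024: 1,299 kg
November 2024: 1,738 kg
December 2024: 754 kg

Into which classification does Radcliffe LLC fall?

Aggregate hazardous waste generated: 1,417 kg + 1,229 kg + 1,323 kg + 2,358 kg + 1,025 kg + 294 kg + 409 kg + 1,120 kg + 2,218 kg + 1,299 kg + 1,738 kg + 754 kg = 15,184 kg.
14,000 kg < 15,184 kg ≤ 17,000 kg, so Tier 2 applies.

Tier 2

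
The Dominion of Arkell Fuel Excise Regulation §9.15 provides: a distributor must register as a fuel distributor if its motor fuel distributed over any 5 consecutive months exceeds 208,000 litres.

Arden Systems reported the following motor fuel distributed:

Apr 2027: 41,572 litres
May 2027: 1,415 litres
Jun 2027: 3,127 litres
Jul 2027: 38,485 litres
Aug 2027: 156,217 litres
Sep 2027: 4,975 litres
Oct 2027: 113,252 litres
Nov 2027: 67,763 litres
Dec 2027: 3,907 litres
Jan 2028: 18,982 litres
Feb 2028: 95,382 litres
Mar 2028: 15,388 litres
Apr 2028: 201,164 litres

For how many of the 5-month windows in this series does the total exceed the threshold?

Apr 2027–Aug 2027: 41,572 litres + 1,415 litres + 3,127 litres + 38,485 litres + 156,217 litres = 240,816 litres (over)
May 2027–Sep 2027: 1,415 litres + 3,127 litres + 38,485 litres + 156,217 litres + 4,975 litres = 204,219 litres (under)
Jun 2027–Oct 2027: 3,127 litres + 38,485 litres + 156,217 litres + 4,975 litres + 113,252 litres = 316,056 litres (over)
Jul 2027–Nov 2027: 38,485 litres + 156,217 litres + 4,975 litres + 113,252 litres + 67,763 litres = 380,692 litres (over)
Aug 2027–Dec 2027: 156,217 litres + 4,975 litres + 113,252 litres + 67,763 litres + 3,907 litres = 346,114 litres (over)
Sep 2027–Jan 2028: 4,975 litres + 113,252 litres + 67,763 litres + 3,907 litres + 18,982 litres = 208,879 litres (over)
Oct 2027–Feb 2028: 113,252 litres + 67,763 litres + 3,907 litres + 18,982 litres + 95,382 litres = 299,286 litres (over)
Nov 2027–Mar 2028: 67,763 litres + 3,907 litres + 18,982 litres + 95,382 litres + 15,388 litres = 201,422 litres (under)
Dec 2027–Apr 2028: 3,907 litres + 18,982 litres + 95,382 litres + 15,388 litres + 201,164 litres = 334,823 litres (over)
7 windows exceed the threshold.

7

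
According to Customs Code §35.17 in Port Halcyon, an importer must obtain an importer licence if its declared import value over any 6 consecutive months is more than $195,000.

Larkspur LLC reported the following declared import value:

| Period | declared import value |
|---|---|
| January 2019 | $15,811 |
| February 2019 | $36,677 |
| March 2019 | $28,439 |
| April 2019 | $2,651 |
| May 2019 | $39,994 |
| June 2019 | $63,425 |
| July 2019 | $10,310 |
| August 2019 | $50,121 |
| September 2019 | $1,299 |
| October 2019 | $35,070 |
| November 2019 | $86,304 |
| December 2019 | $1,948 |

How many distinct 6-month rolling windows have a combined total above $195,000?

January 2019–June 2019: $15,811 + $36,677 + $28,439 + $2,651 + $39,994 + $63,425 = $186,997 (under)
February 2019–July 2019: $36,677 + $28,439 + $2,651 + $39,994 + $63,425 + $10,310 = $181,496 (under)
March 2019–August 2019: $28,439 + $2,651 + $39,994 + $63,425 + $10,310 + $50,121 = $194,940 (under)
April 2019–September 2019: $2,651 + $39,994 + $63,425 + $10,310 + $50,121 + $1,299 = $167,800 (under)
May 2019–October 2019: $39,994 + $63,425 + $10,310 + $50,121 + $1,299 + $35,070 = $200,219 (over)
June 2019–November 2019: $63,425 + $10,310 + $50,121 + $1,299 + $35,070 + $86,304 = $246,529 (over)
July 2019–December 2019: $10,310 + $50,121 + $1,299 + $35,070 + $86,304 + $1,948 = $185,052 (under)
2 windows exceed the threshold.

2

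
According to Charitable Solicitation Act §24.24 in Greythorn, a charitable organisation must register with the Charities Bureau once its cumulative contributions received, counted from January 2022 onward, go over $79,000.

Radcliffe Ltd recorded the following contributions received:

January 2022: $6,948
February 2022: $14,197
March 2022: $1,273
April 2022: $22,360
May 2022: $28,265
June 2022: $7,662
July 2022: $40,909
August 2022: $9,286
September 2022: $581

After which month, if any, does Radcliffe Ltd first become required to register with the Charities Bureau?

June 2022

Through January 2022: $6,948
Through February 2022: $21,145
Through March 2022: $22,418
Through April 2022: $44,778
Through May 2022: $73,043
Through June 2022: $80,705 ← exceeds threshold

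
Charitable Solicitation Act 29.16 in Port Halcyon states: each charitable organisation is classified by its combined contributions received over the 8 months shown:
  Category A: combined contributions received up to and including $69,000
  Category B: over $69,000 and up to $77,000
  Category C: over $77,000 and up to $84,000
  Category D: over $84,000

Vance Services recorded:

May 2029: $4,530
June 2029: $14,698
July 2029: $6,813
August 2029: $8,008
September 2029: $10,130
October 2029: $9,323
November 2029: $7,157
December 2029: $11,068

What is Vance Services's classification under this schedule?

Category B

Combined contributions received: $4,530 + $14,698 + $6,813 + $8,008 + $10,130 + $9,323 + $7,157 + $11,068 = $71,727.
$69,000 < $71,727 ≤ $77,000, so Category B applies.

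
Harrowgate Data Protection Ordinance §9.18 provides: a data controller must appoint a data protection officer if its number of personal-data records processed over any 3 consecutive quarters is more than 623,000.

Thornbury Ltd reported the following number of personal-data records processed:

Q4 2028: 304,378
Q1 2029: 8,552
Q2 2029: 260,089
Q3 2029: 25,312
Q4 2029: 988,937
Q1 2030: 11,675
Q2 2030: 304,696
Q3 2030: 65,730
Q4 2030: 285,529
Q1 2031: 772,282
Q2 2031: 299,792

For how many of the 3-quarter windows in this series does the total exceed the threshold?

6

Q4 2028–Q2 2029: 304,378 + 8,552 + 260,089 = 573,019 (under)
Q1 2029–Q3 2029: 8,552 + 260,089 + 25,312 = 293,953 (under)
Q2 2029–Q4 2029: 260,089 + 25,312 + 988,937 = 1,274,338 (over)
Q3 2029–Q1 2030: 25,312 + 988,937 + 11,675 = 1,025,924 (over)
Q4 2029–Q2 2030: 988,937 + 11,675 + 304,696 = 1,305,308 (over)
Q1 2030–Q3 2030: 11,675 + 304,696 + 65,730 = 382,101 (under)
Q2 2030–Q4 2030: 304,696 + 65,730 + 285,529 = 655,955 (over)
Q3 2030–Q1 2031: 65,730 + 285,529 + 772,282 = 1,123,541 (over)
Q4 2030–Q2 2031: 285,529 + 772,282 + 299,792 = 1,357,603 (over)
6 windows exceed the threshold.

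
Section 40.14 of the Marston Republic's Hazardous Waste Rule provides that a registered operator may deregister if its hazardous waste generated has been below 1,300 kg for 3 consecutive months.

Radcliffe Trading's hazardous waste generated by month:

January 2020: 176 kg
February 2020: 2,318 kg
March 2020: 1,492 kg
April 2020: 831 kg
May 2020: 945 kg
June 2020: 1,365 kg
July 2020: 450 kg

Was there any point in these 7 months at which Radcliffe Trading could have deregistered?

No

Months below 1,300 kg: January 2020, April 2020, May 2020, July 2020.
Longest run of consecutive months below the threshold: 2.
2 < 3, so Radcliffe Trading never became eligible.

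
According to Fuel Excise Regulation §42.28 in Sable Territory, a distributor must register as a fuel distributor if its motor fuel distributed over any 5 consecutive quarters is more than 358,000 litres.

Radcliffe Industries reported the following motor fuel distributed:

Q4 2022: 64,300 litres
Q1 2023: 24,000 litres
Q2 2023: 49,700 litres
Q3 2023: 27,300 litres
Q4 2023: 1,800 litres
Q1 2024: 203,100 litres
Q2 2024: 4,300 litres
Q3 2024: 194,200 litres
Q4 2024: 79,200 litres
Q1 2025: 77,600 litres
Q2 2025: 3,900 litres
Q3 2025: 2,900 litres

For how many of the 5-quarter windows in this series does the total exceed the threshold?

4

Q4 2022–Q4 2023: 64,300 litres + 24,000 litres + 49,700 litres + 27,300 litres + 1,800 litres = 167,100 litres (under)
Q1 2023–Q1 2024: 24,000 litres + 49,700 litres + 27,300 litres + 1,800 litres + 203,100 litres = 305,900 litres (under)
Q2 2023–Q2 2024: 49,700 litres + 27,300 litres + 1,800 litres + 203,100 litres + 4,300 litres = 286,200 litres (under)
Q3 2023–Q3 2024: 27,300 litres + 1,800 litres + 203,100 litres + 4,300 litres + 194,200 litres = 430,700 litres (over)
Q4 2023–Q4 2024: 1,800 litres + 203,100 litres + 4,300 litres + 194,200 litres + 79,200 litres = 482,600 litres (over)
Q1 2024–Q1 2025: 203,100 litres + 4,300 litres + 194,200 litres + 79,200 litres + 77,600 litres = 558,400 litres (over)
Q2 2024–Q2 2025: 4,300 litres + 194,200 litres + 79,200 litres + 77,600 litres + 3,900 litres = 359,200 litres (over)
Q3 2024–Q3 2025: 194,200 litres + 79,200 litres + 77,600 litres + 3,900 litres + 2,900 litres = 357,800 litres (under)
4 windows exceed the threshold.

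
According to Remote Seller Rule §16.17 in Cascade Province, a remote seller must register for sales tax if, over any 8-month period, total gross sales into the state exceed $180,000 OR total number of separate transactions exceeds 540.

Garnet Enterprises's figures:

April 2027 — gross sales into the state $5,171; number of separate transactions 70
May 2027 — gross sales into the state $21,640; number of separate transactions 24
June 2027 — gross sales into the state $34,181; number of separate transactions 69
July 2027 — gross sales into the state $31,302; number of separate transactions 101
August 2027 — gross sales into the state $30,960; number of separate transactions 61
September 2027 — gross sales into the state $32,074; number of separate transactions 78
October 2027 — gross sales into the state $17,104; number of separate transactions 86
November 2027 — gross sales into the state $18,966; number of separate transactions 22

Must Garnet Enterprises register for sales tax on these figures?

Total gross sales into the state: $5,171 + $21,640 + $34,181 + $31,302 + $30,960 + $32,074 + $17,104 + $18,966 = $191,398 (> $180,000).
Total number of separate transactions: 70 + 24 + 69 + 101 + 61 + 78 + 86 + 22 = 511 (≤ 540).
The test is 'or': at least one threshold is exceeded.

Yes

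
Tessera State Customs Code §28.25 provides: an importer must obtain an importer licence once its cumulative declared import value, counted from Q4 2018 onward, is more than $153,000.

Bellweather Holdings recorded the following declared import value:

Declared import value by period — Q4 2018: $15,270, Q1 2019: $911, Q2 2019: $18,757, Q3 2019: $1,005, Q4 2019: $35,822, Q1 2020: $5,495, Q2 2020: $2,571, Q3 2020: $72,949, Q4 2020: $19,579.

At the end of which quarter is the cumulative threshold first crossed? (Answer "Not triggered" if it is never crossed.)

Through Q4 2018: $15,270
Through Q1 2019: $16,181
Through Q2 2019: $34,938
Through Q3 2019: $35,943
Through Q4 2019: $71,765
Through Q1 2020: $77,260
Through Q2 2020: $79,831
Through Q3 2020: $152,780
Through Q4 2020: $172,359 ← exceeds threshold

Q4 2020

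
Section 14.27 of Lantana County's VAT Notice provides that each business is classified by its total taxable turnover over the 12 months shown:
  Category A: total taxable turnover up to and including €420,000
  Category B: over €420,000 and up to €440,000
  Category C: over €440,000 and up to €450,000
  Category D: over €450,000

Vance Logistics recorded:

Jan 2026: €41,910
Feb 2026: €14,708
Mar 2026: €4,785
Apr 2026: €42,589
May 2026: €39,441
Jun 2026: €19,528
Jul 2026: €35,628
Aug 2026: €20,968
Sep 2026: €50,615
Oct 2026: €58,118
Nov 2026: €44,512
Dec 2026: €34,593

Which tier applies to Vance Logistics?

Total taxable turnover: €41,910 + €14,708 + €4,785 + €42,589 + €39,441 + €19,528 + €35,628 + €20,968 + €50,615 + €58,118 + €44,512 + €34,593 = €407,395.
€407,395 ≤ €420,000, so Category A applies.

Category A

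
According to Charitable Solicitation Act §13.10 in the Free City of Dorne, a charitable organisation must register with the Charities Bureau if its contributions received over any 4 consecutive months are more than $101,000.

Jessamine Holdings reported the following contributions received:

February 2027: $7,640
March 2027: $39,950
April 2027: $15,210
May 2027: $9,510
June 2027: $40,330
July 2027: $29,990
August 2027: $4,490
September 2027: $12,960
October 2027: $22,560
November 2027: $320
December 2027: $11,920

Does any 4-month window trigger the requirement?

Yes

February 2027–May 2027: $7,640 + $39,950 + $15,210 + $9,510 = $72,310 (under)
March 2027–June 2027: $39,950 + $15,210 + $9,510 + $40,330 = $105,000 (over)
April 2027–July 2027: $15,210 + $9,510 + $40,330 + $29,990 = $95,040 (under)
May 2027–August 2027: $9,510 + $40,330 + $29,990 + $4,490 = $84,320 (under)
June 2027–September 2027: $40,330 + $29,990 + $4,490 + $12,960 = $87,770 (under)
July 2027–October 2027: $29,990 + $4,490 + $12,960 + $22,560 = $70,000 (under)
August 2027–November 2027: $4,490 + $12,960 + $22,560 + $320 = $40,330 (under)
September 2027–December 2027: $12,960 + $22,560 + $320 + $11,920 = $47,760 (under)
At least one window exceeds $101,000.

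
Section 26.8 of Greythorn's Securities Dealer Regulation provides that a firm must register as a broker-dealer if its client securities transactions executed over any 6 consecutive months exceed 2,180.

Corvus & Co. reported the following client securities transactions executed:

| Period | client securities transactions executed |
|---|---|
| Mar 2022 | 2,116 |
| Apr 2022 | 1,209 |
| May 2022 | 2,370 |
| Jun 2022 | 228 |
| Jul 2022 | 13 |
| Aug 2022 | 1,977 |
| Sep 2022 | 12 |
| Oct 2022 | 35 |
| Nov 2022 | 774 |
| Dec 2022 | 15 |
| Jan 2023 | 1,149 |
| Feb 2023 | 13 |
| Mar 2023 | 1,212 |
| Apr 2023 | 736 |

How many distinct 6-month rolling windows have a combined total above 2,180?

8

Mar 2022–Aug 2022: 2,116 + 1,209 + 2,370 + 228 + 13 + 1,977 = 7,913 (over)
Apr 2022–Sep 2022: 1,209 + 2,370 + 228 + 13 + 1,977 + 12 = 5,809 (over)
May 2022–Oct 2022: 2,370 + 228 + 13 + 1,977 + 12 + 35 = 4,635 (over)
Jun 2022–Nov 2022: 228 + 13 + 1,977 + 12 + 35 + 774 = 3,039 (over)
Jul 2022–Dec 2022: 13 + 1,977 + 12 + 35 + 774 + 15 = 2,826 (over)
Aug 2022–Jan 2023: 1,977 + 12 + 35 + 774 + 15 + 1,149 = 3,962 (over)
Sep 2022–Feb 2023: 12 + 35 + 774 + 15 + 1,149 + 13 = 1,998 (under)
Oct 2022–Mar 2023: 35 + 774 + 15 + 1,149 + 13 + 1,212 = 3,198 (over)
Nov 2022–Apr 2023: 774 + 15 + 1,149 + 13 + 1,212 + 736 = 3,899 (over)
8 windows exceed the threshold.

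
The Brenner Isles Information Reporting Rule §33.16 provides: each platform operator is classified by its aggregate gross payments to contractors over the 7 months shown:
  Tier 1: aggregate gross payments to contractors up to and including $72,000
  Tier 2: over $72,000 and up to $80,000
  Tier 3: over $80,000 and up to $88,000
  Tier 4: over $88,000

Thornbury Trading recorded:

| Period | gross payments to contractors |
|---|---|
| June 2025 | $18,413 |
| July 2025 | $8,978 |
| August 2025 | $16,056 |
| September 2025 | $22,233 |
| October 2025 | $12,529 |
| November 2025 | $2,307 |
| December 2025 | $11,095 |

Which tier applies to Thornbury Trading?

Tier 4

Aggregate gross payments to contractors: $18,413 + $8,978 + $16,056 + $22,233 + $12,529 + $2,307 + $11,095 = $91,611.
$91,611 > $88,000, so Tier 4 applies.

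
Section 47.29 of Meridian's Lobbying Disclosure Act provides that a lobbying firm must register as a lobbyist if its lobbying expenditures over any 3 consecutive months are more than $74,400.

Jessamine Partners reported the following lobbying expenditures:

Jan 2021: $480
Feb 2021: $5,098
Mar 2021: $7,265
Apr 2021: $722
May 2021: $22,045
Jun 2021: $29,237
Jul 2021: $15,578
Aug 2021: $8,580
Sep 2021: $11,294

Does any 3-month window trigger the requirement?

Jan 2021–Mar 2021: $480 + $5,098 + $7,265 = $12,843 (under)
Feb 2021–Apr 2021: $5,098 + $7,265 + $722 = $13,085 (under)
Mar 2021–May 2021: $7,265 + $722 + $22,045 = $30,032 (under)
Apr 2021–Jun 2021: $722 + $22,045 + $29,237 = $52,004 (under)
May 2021–Jul 2021: $22,045 + $29,237 + $15,578 = $66,860 (under)
Jun 2021–Aug 2021: $29,237 + $15,578 + $8,580 = $53,395 (under)
Jul 2021–Sep 2021: $15,578 + $8,580 + $11,294 = $35,452 (under)
No window exceeds $74,400.

No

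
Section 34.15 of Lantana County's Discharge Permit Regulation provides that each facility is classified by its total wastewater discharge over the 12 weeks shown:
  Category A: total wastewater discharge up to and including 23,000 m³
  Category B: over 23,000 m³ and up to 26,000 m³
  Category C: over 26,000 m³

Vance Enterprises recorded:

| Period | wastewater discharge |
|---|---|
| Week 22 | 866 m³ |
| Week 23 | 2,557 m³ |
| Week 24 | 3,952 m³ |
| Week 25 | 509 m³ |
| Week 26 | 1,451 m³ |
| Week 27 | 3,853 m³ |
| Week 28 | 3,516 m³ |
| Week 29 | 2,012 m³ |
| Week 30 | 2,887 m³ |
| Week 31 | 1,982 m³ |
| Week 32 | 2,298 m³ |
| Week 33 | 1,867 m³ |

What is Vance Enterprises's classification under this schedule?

Category C

Total wastewater discharge: 866 m³ + 2,557 m³ + 3,952 m³ + 509 m³ + 1,451 m³ + 3,853 m³ + 3,516 m³ + 2,012 m³ + 2,887 m³ + 1,982 m³ + 2,298 m³ + 1,867 m³ = 27,750 m³.
27,750 m³ > 26,000 m³, so Category C applies.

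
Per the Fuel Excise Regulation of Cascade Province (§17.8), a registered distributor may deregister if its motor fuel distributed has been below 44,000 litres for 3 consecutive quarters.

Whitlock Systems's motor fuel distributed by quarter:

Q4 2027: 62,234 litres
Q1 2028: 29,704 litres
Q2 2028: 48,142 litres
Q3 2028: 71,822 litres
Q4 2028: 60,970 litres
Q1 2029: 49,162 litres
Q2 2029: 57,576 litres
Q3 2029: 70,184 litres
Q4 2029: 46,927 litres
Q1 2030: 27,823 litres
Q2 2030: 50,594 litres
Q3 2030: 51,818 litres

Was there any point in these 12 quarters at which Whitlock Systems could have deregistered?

Quarters below 44,000 litres: Q1 2028, Q1 2030.
Longest run of consecutive quarters below the threshold: 1.
1 < 3, so Whitlock Systems never became eligible.

No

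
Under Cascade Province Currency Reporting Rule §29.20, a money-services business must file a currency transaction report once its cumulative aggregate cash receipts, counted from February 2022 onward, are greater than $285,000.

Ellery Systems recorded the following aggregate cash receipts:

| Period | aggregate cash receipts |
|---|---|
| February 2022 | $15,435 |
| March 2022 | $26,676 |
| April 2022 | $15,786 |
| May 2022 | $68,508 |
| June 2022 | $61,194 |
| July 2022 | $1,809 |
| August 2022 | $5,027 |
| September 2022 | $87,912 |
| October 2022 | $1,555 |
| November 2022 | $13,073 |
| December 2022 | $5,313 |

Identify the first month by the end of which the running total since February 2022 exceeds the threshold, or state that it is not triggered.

November 2022

Through February 2022: $15,435
Through March 2022: $42,111
Through April 2022: $57,897
Through May 2022: $126,405
Through June 2022: $187,599
Through July 2022: $189,408
Through August 2022: $194,435
Through September 2022: $282,347
Through October 2022: $283,902
Through November 2022: $296,975 ← exceeds threshold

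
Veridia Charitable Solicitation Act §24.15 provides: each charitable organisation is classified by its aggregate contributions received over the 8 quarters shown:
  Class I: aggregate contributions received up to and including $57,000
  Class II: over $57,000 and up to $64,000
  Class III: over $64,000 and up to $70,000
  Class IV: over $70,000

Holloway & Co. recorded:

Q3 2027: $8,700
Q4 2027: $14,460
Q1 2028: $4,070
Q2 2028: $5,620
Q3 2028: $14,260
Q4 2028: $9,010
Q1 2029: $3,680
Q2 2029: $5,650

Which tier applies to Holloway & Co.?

Aggregate contributions received: $8,700 + $14,460 + $4,070 + $5,620 + $14,260 + $9,010 + $3,680 + $5,650 = $65,450.
$64,000 < $65,450 ≤ $70,000, so Class III applies.

Class III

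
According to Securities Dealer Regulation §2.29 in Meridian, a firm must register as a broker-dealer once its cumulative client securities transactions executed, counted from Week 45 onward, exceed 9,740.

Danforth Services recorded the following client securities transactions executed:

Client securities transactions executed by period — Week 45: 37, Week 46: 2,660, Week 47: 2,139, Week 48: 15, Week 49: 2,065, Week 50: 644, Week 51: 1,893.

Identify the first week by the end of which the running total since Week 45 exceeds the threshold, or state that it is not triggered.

Through Week 45: 37
Through Week 46: 2,697
Through Week 47: 4,836
Through Week 48: 4,851
Through Week 49: 6,916
Through Week 50: 7,560
Through Week 51: 9,453
Final cumulative total 9,453 ≤ 9,740; the threshold is never exceeded.

Not triggered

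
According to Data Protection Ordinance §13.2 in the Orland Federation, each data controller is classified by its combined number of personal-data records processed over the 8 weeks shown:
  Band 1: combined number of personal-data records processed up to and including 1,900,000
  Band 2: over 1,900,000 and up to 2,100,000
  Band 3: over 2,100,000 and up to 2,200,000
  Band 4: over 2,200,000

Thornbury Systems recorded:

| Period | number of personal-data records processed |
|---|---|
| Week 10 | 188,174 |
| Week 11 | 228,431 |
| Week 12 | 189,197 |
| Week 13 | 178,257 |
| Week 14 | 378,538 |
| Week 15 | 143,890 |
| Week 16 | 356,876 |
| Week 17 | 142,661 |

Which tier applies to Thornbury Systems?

Combined number of personal-data records processed: 188,174 + 228,431 + 189,197 + 178,257 + 378,538 + 143,890 + 356,876 + 142,661 = 1,806,024.
1,806,024 ≤ 1,900,000, so Band 1 applies.

Band 1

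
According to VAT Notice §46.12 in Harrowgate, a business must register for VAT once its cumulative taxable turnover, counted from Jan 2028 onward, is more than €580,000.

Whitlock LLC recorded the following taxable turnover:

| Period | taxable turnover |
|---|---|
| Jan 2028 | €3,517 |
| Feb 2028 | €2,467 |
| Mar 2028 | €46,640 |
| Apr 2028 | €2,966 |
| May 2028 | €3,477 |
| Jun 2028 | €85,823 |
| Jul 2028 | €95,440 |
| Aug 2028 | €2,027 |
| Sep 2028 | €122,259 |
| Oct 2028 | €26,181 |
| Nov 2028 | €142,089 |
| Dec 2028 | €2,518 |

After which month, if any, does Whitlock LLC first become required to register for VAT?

Not triggered

Through Jan 2028: €3,517
Through Feb 2028: €5,984
Through Mar 2028: €52,624
Through Apr 2028: €55,590
Through May 2028: €59,067
Through Jun 2028: €144,890
Through Jul 2028: €240,330
Through Aug 2028: €242,357
Through Sep 2028: €364,616
Through Oct 2028: €390,797
Through Nov 2028: €532,886
Through Dec 2028: €535,404
Final cumulative total €535,404 ≤ €580,000; the threshold is never exceeded.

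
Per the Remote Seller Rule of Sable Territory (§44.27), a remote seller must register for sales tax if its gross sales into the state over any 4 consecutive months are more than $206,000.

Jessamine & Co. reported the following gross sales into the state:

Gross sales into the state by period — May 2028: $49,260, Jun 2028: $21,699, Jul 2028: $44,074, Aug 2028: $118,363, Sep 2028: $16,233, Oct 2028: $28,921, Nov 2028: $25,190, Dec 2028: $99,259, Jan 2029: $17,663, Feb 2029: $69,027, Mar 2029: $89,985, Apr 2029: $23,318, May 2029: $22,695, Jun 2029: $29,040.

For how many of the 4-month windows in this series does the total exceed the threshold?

May 2028–Aug 2028: $49,260 + $21,699 + $44,074 + $118,363 = $233,396 (over)
Jun 2028–Sep 2028: $21,699 + $44,074 + $118,363 + $16,233 = $200,369 (under)
Jul 2028–Oct 2028: $44,074 + $118,363 + $16,233 + $28,921 = $207,591 (over)
Aug 2028–Nov 2028: $118,363 + $16,233 + $28,921 + $25,190 = $188,707 (under)
Sep 2028–Dec 2028: $16,233 + $28,921 + $25,190 + $99,259 = $169,603 (under)
Oct 2028–Jan 2029: $28,921 + $25,190 + $99,259 + $17,663 = $171,033 (under)
Nov 2028–Feb 2029: $25,190 + $99,259 + $17,663 + $69,027 = $211,139 (over)
Dec 2028–Mar 2029: $99,259 + $17,663 + $69,027 + $89,985 = $275,934 (over)
Jan 2029–Apr 2029: $17,663 + $69,027 + $89,985 + $23,318 = $199,993 (under)
Feb 2029–May 2029: $69,027 + $89,985 + $23,318 + $22,695 = $205,025 (under)
Mar 2029–Jun 2029: $89,985 + $23,318 + $22,695 + $29,040 = $165,038 (under)
4 windows exceed the threshold.

4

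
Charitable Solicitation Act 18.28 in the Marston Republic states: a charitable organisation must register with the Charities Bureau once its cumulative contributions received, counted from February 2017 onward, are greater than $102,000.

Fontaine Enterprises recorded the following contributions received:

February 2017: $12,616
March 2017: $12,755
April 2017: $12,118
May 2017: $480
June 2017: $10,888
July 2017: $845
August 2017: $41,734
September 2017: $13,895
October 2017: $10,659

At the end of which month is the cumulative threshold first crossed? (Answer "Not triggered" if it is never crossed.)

September 2017

Through February 2017: $12,616
Through March 2017: $25,371
Through April 2017: $37,489
Through May 2017: $37,969
Through June 2017: $48,857
Through July 2017: $49,702
Through August 2017: $91,436
Through September 2017: $105,331 ← exceeds threshold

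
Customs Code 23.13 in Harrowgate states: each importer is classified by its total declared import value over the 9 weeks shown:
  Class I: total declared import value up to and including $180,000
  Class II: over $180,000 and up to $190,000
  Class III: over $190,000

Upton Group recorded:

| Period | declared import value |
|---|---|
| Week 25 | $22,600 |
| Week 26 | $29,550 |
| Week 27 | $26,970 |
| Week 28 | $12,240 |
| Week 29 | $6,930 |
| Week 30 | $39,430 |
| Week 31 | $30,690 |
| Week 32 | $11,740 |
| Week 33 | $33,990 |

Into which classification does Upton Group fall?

Class III

Total declared import value: $22,600 + $29,550 + $26,970 + $12,240 + $6,930 + $39,430 + $30,690 + $11,740 + $33,990 = $214,140.
$214,140 > $190,000, so Class III applies.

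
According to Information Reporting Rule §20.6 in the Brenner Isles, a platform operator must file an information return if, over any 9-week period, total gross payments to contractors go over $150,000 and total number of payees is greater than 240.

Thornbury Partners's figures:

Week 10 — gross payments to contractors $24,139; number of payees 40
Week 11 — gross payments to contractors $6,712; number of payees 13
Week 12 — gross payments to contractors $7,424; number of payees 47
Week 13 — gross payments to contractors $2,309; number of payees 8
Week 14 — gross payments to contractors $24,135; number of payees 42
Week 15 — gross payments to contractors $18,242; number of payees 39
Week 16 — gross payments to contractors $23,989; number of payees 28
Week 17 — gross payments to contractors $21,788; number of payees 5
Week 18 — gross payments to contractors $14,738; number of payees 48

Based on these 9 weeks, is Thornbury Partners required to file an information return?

Total gross payments to contractors: $24,139 + $6,712 + $7,424 + $2,309 + $24,135 + $18,242 + $23,989 + $21,788 + $14,738 = $143,476 (≤ $150,000).
Total number of payees: 40 + 13 + 47 + 8 + 42 + 39 + 28 + 5 + 48 = 270 (> 240).
The test is 'and': the rule requires both, and at least one is not exceeded.

No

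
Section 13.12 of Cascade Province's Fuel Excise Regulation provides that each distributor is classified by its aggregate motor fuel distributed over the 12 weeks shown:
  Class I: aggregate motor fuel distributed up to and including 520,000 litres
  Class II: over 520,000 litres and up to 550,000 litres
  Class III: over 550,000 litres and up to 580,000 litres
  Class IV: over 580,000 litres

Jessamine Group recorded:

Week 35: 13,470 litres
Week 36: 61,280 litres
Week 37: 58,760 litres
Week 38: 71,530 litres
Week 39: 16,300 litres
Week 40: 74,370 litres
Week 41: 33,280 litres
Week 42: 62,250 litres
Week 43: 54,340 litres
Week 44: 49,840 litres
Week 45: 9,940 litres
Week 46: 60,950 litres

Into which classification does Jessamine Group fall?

Aggregate motor fuel distributed: 13,470 litres + 61,280 litres + 58,760 litres + 71,530 litres + 16,300 litres + 74,370 litres + 33,280 litres + 62,250 litres + 54,340 litres + 49,840 litres + 9,940 litres + 60,950 litres = 566,310 litres.
550,000 litres < 566,310 litres ≤ 580,000 litres, so Class III applies.

Class III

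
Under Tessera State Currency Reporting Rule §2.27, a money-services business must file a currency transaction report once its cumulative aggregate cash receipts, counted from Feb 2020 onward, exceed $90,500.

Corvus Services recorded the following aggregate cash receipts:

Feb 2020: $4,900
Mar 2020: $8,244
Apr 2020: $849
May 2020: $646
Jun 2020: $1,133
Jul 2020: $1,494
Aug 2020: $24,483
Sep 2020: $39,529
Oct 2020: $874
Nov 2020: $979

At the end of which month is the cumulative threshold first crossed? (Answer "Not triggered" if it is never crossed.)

Not triggered

Through Feb 2020: $4,900
Through Mar 2020: $13,144
Through Apr 2020: $13,993
Through May 2020: $14,639
Through Jun 2020: $15,772
Through Jul 2020: $17,266
Through Aug 2020: $41,749
Through Sep 2020: $81,278
Through Oct 2020: $82,152
Through Nov 2020: $83,131
Final cumulative total $83,131 ≤ $90,500; the threshold is never exceeded.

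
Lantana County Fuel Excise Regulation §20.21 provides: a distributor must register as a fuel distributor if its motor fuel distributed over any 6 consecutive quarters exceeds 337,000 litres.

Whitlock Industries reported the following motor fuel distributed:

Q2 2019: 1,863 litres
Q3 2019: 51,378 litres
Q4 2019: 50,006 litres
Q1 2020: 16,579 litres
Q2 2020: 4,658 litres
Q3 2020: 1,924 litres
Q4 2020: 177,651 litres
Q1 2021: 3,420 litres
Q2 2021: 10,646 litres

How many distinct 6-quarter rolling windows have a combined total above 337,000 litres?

0

Q2 2019–Q3 2020: 1,863 litres + 51,378 litres + 50,006 litres + 16,579 litres + 4,658 litres + 1,924 litres = 126,408 litres (under)
Q3 2019–Q4 2020: 51,378 litres + 50,006 litres + 16,579 litres + 4,658 litres + 1,924 litres + 177,651 litres = 302,196 litres (under)
Q4 2019–Q1 2021: 50,006 litres + 16,579 litres + 4,658 litres + 1,924 litres + 177,651 litres + 3,420 litres = 254,238 litres (under)
Q1 2020–Q2 2021: 16,579 litres + 4,658 litres + 1,924 litres + 177,651 litres + 3,420 litres + 10,646 litres = 214,878 litres (under)
0 windows exceed the threshold.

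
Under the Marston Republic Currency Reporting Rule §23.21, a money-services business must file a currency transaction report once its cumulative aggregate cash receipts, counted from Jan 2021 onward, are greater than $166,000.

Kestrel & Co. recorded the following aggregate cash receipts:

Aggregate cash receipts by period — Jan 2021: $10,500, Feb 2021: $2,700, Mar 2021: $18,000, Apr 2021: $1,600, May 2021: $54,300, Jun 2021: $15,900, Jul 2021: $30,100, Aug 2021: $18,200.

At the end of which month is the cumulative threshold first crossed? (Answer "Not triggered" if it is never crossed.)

Through Jan 2021: $10,500
Through Feb 2021: $13,200
Through Mar 2021: $31,200
Through Apr 2021: $32,800
Through May 2021: $87,100
Through Jun 2021: $103,000
Through Jul 2021: $133,100
Through Aug 2021: $151,300
Final cumulative total $151,300 ≤ $166,000; the threshold is never exceeded.

Not triggered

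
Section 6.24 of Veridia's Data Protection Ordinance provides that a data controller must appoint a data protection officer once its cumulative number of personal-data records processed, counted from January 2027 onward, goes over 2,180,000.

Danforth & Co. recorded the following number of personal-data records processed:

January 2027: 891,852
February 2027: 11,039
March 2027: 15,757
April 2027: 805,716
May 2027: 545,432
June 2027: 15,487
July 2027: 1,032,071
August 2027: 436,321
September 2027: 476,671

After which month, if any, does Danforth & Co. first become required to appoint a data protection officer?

Through January 2027: 891,852
Through February 2027: 902,891
Through March 2027: 918,648
Through April 2027: 1,724,364
Through May 2027: 2,269,796 ← exceeds threshold

May 2027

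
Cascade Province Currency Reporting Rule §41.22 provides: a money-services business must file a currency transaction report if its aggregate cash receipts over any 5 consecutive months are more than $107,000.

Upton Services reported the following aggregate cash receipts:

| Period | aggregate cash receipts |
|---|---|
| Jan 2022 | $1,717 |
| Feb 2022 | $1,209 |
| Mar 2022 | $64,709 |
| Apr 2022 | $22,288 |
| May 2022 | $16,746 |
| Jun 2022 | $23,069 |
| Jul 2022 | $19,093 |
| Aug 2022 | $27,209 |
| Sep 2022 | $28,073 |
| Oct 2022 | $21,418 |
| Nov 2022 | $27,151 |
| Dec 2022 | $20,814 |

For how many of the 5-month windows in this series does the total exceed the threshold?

7

Jan 2022–May 2022: $1,717 + $1,209 + $64,709 + $22,288 + $16,746 = $106,669 (under)
Feb 2022–Jun 2022: $1,209 + $64,709 + $22,288 + $16,746 + $23,069 = $128,021 (over)
Mar 2022–Jul 2022: $64,709 + $22,288 + $16,746 + $23,069 + $19,093 = $145,905 (over)
Apr 2022–Aug 2022: $22,288 + $16,746 + $23,069 + $19,093 + $27,209 = $108,405 (over)
May 2022–Sep 2022: $16,746 + $23,069 + $19,093 + $27,209 + $28,073 = $114,190 (over)
Jun 2022–Oct 2022: $23,069 + $19,093 + $27,209 + $28,073 + $21,418 = $118,862 (over)
Jul 2022–Nov 2022: $19,093 + $27,209 + $28,073 + $21,418 + $27,151 = $122,944 (over)
Aug 2022–Dec 2022: $27,209 + $28,073 + $21,418 + $27,151 + $20,814 = $124,665 (over)
7 windows exceed the threshold.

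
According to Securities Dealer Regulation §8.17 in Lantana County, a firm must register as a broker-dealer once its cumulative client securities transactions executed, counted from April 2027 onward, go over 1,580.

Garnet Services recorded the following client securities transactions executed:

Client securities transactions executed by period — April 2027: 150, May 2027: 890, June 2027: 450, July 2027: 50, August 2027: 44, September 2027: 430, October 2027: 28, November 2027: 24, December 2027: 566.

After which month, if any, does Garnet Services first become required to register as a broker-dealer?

Through April 2027: 150
Through May 2027: 1,040
Through June 2027: 1,490
Through July 2027: 1,540
Through August 2027: 1,584 ← exceeds threshold

August 2027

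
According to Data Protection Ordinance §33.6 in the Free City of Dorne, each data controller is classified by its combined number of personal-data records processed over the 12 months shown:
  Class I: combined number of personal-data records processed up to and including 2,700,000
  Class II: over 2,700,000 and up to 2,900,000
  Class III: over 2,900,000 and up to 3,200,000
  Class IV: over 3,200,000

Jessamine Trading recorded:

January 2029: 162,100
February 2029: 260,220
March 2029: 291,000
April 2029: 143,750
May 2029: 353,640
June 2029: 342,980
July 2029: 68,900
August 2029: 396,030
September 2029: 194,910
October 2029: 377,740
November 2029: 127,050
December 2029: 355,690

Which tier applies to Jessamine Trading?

Combined number of personal-data records processed: 162,100 + 260,220 + 291,000 + 143,750 + 353,640 + 342,980 + 68,900 + 396,030 + 194,910 + 377,740 + 127,050 + 355,690 = 3,074,010.
2,900,000 < 3,074,010 ≤ 3,200,000, so Class III applies.

Class III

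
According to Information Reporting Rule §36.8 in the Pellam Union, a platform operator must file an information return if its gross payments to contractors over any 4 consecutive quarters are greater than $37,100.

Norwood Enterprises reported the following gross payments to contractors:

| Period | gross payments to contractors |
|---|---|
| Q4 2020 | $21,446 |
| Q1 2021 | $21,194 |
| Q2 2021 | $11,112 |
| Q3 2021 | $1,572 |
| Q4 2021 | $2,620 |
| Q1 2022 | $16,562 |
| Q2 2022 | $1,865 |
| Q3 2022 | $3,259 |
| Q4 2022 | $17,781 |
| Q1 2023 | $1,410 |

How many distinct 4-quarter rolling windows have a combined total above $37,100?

2

Q4 2020–Q3 2021: $21,446 + $21,194 + $11,112 + $1,572 = $55,324 (over)
Q1 2021–Q4 2021: $21,194 + $11,112 + $1,572 + $2,620 = $36,498 (under)
Q2 2021–Q1 2022: $11,112 + $1,572 + $2,620 + $16,562 = $31,866 (under)
Q3 2021–Q2 2022: $1,572 + $2,620 + $16,562 + $1,865 = $22,619 (under)
Q4 2021–Q3 2022: $2,620 + $16,562 + $1,865 + $3,259 = $24,306 (under)
Q1 2022–Q4 2022: $16,562 + $1,865 + $3,259 + $17,781 = $39,467 (over)
Q2 2022–Q1 2023: $1,865 + $3,259 + $17,781 + $1,410 = $24,315 (under)
2 windows exceed the threshold.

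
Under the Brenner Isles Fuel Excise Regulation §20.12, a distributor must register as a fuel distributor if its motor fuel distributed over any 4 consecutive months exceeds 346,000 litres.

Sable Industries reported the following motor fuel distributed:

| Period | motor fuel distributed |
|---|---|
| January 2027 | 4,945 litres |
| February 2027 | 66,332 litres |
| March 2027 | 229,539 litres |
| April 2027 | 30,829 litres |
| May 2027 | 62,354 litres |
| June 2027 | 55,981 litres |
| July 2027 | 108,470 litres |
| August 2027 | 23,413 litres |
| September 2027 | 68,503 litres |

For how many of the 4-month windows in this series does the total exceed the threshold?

2

January 2027–April 2027: 4,945 litres + 66,332 litres + 229,539 litres + 30,829 litres = 331,645 litres (under)
February 2027–May 2027: 66,332 litres + 229,539 litres + 30,829 litres + 62,354 litres = 389,054 litres (over)
March 2027–June 2027: 229,539 litres + 30,829 litres + 62,354 litres + 55,981 litres = 378,703 litres (over)
April 2027–July 2027: 30,829 litres + 62,354 litres + 55,981 litres + 108,470 litres = 257,634 litres (under)
May 2027–August 2027: 62,354 litres + 55,981 litres + 108,470 litres + 23,413 litres = 250,218 litres (under)
June 2027–September 2027: 55,981 litres + 108,470 litres + 23,413 litres + 68,503 litres = 256,367 litres (under)
2 windows exceed the threshold.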